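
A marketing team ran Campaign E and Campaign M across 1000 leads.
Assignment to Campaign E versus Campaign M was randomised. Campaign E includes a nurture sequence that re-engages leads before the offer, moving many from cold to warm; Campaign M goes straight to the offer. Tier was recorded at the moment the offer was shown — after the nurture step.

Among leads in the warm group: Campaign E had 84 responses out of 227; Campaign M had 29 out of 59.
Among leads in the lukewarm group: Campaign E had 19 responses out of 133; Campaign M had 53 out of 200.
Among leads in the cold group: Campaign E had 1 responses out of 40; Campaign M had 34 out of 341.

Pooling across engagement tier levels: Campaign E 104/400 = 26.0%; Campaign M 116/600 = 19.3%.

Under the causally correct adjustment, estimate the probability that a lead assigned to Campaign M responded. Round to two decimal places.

The stratified and pooled comparisons disagree (Campaign M wins within each engagement tier; Campaign E wins overall), so the answer turns on the causal role of engagement tier.
Engagement tier is downstream of the campaign. One should not condition on a consequence of treatment, so the overall rates are the right comparison.
So P(outcome | do(Campaign M)) is just the pooled rate for Campaign M: 116/600 = 0.193.

0.19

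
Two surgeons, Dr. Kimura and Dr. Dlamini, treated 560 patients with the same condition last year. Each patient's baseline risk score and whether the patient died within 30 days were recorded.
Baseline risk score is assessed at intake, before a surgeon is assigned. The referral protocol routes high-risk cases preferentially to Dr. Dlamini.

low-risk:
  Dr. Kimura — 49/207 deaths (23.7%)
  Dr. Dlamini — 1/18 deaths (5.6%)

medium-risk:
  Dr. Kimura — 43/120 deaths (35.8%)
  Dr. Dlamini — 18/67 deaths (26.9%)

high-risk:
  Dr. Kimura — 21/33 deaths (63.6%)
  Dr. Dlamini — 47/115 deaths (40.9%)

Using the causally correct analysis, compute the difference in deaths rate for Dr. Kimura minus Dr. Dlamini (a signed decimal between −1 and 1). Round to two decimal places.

+0.16

Here baseline risk score is a common cause — it drives both which surgeon a case falls under and the outcome. The crude comparison mixes populations; the stratum-specific rates are the causally relevant ones.
Adjusting over the population distribution of baseline risk score: 0.402·(0.237−0.056) + 0.334·(0.358−0.269) + 0.264·(0.636−0.409) = +0.163.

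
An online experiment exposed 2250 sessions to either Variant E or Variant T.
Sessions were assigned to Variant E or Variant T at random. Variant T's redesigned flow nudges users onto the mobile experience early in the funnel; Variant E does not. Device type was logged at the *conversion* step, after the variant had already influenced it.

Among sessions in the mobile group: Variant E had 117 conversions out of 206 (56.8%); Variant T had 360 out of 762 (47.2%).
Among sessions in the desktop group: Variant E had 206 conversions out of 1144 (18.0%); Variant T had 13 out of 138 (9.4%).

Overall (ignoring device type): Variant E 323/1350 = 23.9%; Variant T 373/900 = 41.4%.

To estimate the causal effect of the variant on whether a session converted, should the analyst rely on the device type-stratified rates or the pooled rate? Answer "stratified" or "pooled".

pooled

Device type is downstream of the variant. One should not condition on a consequence of treatment, so the overall rates are the right comparison.
Pooled: Variant E 23.9% vs Variant T 41.4%; Variant T is higher overall.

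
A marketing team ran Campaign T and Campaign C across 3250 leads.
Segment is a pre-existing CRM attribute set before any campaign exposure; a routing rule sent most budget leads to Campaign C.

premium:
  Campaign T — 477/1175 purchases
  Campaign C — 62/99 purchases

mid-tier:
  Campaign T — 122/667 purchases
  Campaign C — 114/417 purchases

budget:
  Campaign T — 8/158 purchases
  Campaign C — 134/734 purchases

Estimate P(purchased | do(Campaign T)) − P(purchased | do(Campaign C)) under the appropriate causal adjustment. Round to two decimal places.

-0.15

Nothing the campaign does changes customer segment; the imbalance is an allocation artefact. With customer segment also predicting the outcome, the pooled figure is confounded, and the within-stratum comparison is the causal one.
Adjusting over the population distribution of customer segment: 0.392·(0.406−0.626) + 0.334·(0.183−0.273) + 0.274·(0.051−0.183) = -0.153.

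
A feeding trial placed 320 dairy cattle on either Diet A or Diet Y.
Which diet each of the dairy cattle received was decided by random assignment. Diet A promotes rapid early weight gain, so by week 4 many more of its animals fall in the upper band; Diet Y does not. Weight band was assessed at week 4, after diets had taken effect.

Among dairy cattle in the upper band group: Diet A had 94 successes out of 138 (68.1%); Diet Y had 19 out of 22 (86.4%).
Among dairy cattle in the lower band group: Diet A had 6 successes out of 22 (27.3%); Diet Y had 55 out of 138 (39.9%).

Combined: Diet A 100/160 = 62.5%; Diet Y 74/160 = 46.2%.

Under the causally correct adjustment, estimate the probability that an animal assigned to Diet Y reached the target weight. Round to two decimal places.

Stratifying would compare diets among dairy cattle the diets themselves sorted into week-4 weight band groups — a form of selection on an intermediate. The unconditioned pooled rates give the total causal effect.
So P(outcome | do(Diet Y)) is just the pooled rate for Diet Y: 74/160 = 0.463.

0.46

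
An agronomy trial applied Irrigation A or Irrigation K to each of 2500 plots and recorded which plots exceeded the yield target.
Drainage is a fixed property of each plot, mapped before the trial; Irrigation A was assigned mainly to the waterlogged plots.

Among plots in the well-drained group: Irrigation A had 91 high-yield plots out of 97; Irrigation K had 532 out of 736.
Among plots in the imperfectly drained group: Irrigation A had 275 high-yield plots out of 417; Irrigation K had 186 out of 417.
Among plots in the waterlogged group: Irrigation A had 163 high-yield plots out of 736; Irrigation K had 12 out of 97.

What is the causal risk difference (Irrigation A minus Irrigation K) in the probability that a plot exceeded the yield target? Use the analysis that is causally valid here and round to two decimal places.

Irrigation A is higher inside every field drainage stratum but Irrigation K is higher in aggregate. Whether to stratify depends on how field drainage relates to the irrigation.
Field drainage is set before the irrigation has any effect — it is not caused by the irrigation — and it independently drives the outcome. That makes it a confounder, so the causal comparison is within field drainage levels.
Adjusting over the population distribution of field drainage: 0.333·(0.938−0.723) + 0.334·(0.659−0.446) + 0.333·(0.221−0.124) = +0.176.

+0.18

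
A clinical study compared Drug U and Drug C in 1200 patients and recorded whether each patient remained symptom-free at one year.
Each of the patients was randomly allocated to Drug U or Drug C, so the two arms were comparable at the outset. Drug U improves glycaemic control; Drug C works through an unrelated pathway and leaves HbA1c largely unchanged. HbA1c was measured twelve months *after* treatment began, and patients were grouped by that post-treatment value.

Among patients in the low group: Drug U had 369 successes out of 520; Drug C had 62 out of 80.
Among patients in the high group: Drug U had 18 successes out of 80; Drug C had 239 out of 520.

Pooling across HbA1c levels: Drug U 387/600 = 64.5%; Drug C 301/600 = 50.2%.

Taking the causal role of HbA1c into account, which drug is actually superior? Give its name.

HbA1c is recorded after the drug and is itself shifted by it — it sits on the causal path from drug to outcome. Conditioning on a mediator would strip out part of the effect we want; the pooled comparison gives the total causal effect.
Pooled: Drug U 64.5% vs Drug C 50.2%; Drug U is higher overall.

Drug U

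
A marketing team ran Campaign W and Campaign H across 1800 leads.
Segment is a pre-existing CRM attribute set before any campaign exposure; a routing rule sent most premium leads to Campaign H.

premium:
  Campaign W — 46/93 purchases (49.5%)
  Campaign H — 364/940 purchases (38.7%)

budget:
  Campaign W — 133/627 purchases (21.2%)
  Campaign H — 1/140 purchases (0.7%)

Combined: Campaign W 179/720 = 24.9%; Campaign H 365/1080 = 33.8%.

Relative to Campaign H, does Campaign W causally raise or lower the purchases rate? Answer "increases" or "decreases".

increases

Nothing the campaign does changes customer segment; the imbalance is an allocation artefact. With customer segment also predicting the outcome, the pooled figure is confounded, and the within-stratum comparison is the causal one.
Within each level — premium: 49.5% vs 38.7%; budget: 21.2% vs 0.7% — Campaign W is higher every time.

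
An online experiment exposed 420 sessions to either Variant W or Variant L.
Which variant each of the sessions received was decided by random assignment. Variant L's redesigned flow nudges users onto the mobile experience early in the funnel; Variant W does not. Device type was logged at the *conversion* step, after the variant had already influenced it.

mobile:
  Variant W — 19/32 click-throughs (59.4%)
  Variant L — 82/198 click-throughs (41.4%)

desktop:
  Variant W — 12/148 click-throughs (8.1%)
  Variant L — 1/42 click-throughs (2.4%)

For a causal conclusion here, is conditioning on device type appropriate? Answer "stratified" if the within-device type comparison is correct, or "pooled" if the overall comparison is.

pooled

Within every device type level Variant W has the higher rate, yet pooled Variant L does — Simpson's reversal.
The distribution of device type is itself part of what the variant does — it is an intermediate outcome. Holding it fixed would remove that part of the effect; the total effect is the pooled difference.
Pooled: Variant W 17.2% vs Variant L 34.6%; Variant L is higher overall.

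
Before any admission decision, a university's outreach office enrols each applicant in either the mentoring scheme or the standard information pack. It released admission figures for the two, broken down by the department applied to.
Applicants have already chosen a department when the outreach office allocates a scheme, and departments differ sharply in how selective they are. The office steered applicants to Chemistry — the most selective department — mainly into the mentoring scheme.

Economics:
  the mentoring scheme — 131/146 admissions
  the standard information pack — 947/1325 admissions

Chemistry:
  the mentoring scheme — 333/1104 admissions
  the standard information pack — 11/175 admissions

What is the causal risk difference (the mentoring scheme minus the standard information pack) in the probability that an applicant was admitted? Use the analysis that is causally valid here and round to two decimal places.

+0.21

Department is set before the outreach scheme has any effect — it is not caused by the outreach scheme — and it independently drives the outcome. That makes it a confounder, so the causal comparison is within department levels.
Adjusting over the population distribution of department: 0.535·(0.897−0.715) + 0.465·(0.302−0.063) = +0.209.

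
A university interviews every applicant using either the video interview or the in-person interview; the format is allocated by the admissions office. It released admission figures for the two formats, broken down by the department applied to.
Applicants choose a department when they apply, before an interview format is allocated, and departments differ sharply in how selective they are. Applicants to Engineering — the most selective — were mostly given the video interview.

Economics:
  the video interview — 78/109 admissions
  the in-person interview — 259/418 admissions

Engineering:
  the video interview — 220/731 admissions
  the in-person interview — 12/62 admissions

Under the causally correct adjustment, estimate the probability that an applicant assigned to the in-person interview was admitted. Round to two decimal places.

0.36

The stratified and pooled comparisons disagree (the video interview wins within each department; the in-person interview wins overall), so the answer turns on the causal role of department.
Department differs across interview formats for reasons unrelated to any effect of the interview format itself, and it separately predicts the outcome — a classic confounder. We must compare within department levels.
Standardising the in-person interview to the population department mix: 0.399·259/418 + 0.601·12/62 = 0.364.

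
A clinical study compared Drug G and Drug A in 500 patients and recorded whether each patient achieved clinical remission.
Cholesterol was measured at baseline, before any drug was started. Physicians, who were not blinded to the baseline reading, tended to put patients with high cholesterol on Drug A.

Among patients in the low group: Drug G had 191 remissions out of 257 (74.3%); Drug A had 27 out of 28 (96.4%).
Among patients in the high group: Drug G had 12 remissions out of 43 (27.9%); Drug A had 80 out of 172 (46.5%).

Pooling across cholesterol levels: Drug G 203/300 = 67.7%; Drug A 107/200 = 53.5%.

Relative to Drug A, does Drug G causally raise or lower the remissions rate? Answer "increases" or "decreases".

decreases

Within every cholesterol level Drug A has the higher rate, yet pooled Drug G does — Simpson's reversal.
Since cholesterol is a pre-existing factor (not a product of the drug) and it affects the outcome on its own, it is a confounder. The stratified rates, not the pooled rate, identify the causal effect.
Within each level — low: 74.3% vs 96.4%; high: 27.9% vs 46.5% — Drug A is higher every time.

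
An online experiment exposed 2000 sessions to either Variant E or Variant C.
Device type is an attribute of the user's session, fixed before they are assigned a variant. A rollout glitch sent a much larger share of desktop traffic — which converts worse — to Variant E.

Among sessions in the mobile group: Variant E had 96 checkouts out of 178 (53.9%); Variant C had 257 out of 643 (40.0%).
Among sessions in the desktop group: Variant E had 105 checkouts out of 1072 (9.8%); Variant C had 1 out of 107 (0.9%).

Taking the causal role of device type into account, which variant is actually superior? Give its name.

The stratified and pooled comparisons disagree (Variant E wins within each device type; Variant C wins overall), so the answer turns on the causal role of device type.
The imbalance in device type arose from how sessions were allocated, not from anything the variant did; and device type independently affects the outcome. The pooled gap is confounded — condition on device type.
Within each level — mobile: 53.9% vs 40.0%; desktop: 9.8% vs 0.9% — Variant E is higher every time.

Variant E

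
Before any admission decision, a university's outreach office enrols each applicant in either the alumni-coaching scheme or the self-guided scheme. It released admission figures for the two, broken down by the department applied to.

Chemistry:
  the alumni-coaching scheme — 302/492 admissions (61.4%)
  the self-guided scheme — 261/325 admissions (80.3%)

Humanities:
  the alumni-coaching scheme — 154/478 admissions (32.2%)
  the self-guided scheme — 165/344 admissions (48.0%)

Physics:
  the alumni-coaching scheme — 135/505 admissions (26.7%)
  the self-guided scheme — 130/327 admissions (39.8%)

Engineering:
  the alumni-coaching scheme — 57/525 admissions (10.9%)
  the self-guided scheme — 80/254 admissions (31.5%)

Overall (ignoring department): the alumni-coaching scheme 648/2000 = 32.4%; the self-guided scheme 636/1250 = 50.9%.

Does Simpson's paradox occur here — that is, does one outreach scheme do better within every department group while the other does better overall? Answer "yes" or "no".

no

Within each department level (Chemistry 61.4% vs 80.3%; Humanities 32.2% vs 48.0%; Physics 26.7% vs 39.8%; Engineering 10.9% vs 31.5%), the self-guided scheme has the higher rate every time. Pooled: 32.4% vs 50.9% — the self-guided scheme has the higher rate overall. They agree.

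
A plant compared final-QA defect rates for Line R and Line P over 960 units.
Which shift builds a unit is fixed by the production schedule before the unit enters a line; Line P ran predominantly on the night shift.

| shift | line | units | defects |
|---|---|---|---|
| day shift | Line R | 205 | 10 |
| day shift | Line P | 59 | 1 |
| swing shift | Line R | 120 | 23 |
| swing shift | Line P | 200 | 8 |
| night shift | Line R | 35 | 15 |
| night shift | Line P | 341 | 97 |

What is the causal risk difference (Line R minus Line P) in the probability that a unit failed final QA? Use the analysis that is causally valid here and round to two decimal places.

Shift differs across lines for reasons unrelated to any effect of the line itself, and it separately predicts the outcome — a classic confounder. We must compare within shift levels.
Adjusting over the population distribution of shift: 0.275·(0.049−0.017) + 0.333·(0.192−0.040) + 0.392·(0.429−0.284) = +0.116.

+0.12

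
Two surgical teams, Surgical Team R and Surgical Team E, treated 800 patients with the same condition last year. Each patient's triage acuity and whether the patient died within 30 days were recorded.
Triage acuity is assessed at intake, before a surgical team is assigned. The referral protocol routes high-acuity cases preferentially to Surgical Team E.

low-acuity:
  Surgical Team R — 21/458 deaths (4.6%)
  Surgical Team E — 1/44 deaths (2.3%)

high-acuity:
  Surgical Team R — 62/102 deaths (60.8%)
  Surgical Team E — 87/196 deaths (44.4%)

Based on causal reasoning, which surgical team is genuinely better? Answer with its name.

Surgical Team E

Triage acuity is set before the surgical team has any effect — it is not caused by the surgical team — and it independently drives the outcome. That makes it a confounder, so the causal comparison is within triage acuity levels.
Within each level — low-acuity: 4.6% vs 2.3%; high-acuity: 60.8% vs 44.4% — Surgical Team E is lower every time.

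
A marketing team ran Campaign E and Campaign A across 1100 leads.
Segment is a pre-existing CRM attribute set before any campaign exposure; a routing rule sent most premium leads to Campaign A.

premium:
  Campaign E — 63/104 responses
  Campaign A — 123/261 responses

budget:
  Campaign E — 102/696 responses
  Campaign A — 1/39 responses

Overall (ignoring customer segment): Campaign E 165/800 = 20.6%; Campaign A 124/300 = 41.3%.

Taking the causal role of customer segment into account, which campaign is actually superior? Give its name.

Campaign E

Here customer segment is a common cause — it drives both which campaign a case falls under and the outcome. The crude comparison mixes populations; the stratum-specific rates are the causally relevant ones.
Within each level — premium: 60.6% vs 47.1%; budget: 14.7% vs 2.6% — Campaign E is higher every time.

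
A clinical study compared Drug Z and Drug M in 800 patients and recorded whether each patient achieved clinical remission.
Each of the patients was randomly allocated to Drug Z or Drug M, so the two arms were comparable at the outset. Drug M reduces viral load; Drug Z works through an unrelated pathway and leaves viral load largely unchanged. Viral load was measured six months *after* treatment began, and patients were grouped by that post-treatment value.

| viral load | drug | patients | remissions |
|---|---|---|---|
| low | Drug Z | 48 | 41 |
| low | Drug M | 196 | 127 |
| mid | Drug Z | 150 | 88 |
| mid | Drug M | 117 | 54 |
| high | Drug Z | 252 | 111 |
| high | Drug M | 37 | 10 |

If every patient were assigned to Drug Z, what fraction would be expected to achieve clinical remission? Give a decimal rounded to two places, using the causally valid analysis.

Viral load is recorded after the drug and is itself shifted by it — it sits on the causal path from drug to outcome. Conditioning on a mediator would strip out part of the effect we want; the pooled comparison gives the total causal effect.
So P(outcome | do(Drug Z)) is just the pooled rate for Drug Z: 240/450 = 0.533.

0.53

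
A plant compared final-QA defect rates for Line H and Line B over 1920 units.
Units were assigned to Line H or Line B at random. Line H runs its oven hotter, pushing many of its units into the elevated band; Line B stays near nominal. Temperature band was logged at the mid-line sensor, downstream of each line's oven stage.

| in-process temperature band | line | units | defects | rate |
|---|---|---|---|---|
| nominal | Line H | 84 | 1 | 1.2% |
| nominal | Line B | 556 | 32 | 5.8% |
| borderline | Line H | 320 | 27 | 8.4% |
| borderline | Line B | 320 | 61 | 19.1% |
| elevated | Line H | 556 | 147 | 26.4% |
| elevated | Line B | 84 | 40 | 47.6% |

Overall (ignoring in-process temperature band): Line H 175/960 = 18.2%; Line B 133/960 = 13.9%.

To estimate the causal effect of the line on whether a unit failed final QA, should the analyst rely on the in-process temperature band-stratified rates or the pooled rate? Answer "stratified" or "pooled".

pooled

The stratified and pooled comparisons disagree (Line H wins within each in-process temperature band; Line B wins overall), so the answer turns on the causal role of in-process temperature band.
In-process temperature band here is a post-treatment variable shaped by the line; conditioning on it would introduce bias rather than remove it. The overall comparison is the causal one.
Pooled: Line H 18.2% vs Line B 13.9%; Line B is lower overall.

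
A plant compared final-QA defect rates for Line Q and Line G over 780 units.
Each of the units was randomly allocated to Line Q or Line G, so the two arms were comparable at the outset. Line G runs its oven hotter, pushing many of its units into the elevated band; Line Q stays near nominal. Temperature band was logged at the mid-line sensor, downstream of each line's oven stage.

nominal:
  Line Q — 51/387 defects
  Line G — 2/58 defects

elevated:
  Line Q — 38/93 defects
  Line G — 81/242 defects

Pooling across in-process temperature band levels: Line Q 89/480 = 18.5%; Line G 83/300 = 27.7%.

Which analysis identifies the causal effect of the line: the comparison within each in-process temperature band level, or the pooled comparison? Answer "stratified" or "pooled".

Because the line influences in-process temperature band, in-process temperature band is a post-treatment mediator, not a confounder. Stratifying on it would bias the estimate; the causal effect is the crude pooled difference.
Pooled: Line Q 18.5% vs Line G 27.7%; Line Q is lower overall.

pooled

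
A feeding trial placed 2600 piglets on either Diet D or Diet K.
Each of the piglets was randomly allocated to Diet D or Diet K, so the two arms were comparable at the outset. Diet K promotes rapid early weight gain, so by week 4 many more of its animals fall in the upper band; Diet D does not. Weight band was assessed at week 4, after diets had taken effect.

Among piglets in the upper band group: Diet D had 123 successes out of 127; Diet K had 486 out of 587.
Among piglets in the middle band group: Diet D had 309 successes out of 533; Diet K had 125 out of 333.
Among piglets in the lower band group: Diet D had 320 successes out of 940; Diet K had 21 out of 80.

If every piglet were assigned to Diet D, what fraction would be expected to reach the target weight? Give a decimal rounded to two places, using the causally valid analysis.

Diet D is higher inside every week-4 weight band stratum but Diet K is higher in aggregate. Whether to stratify depends on how week-4 weight band relates to the diet.
Because the diet influences week-4 weight band, week-4 weight band is a post-treatment mediator, not a confounder. Stratifying on it would bias the estimate; the causal effect is the crude pooled difference.
So P(outcome | do(Diet D)) is just the pooled rate for Diet D: 752/1600 = 0.470.

0.47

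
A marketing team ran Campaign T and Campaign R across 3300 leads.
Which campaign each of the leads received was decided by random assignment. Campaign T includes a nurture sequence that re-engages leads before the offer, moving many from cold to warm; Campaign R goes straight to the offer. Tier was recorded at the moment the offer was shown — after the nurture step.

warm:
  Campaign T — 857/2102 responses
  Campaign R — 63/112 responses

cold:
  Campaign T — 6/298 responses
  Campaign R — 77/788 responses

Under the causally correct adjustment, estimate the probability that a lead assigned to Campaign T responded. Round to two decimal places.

0.36

The stratified and pooled comparisons disagree (Campaign R wins within each engagement tier; Campaign T wins overall), so the answer turns on the causal role of engagement tier.
Engagement tier is recorded after the campaign and is itself shifted by it — it sits on the causal path from campaign to outcome. Conditioning on a mediator would strip out part of the effect we want; the pooled comparison gives the total causal effect.
So P(outcome | do(Campaign T)) is just the pooled rate for Campaign T: 863/2400 = 0.360.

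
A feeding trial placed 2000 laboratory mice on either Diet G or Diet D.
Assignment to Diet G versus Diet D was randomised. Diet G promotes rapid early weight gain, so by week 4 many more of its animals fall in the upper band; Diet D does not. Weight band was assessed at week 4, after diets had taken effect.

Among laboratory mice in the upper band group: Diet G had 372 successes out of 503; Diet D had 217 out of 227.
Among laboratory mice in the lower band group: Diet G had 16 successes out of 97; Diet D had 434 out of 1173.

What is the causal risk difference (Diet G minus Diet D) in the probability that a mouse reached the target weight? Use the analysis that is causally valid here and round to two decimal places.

Week-4 weight band is downstream of the diet. One should not condition on a consequence of treatment, so the overall rates are the right comparison.
The causal difference is the pooled difference: 0.647 − 0.465 = +0.182.

+0.18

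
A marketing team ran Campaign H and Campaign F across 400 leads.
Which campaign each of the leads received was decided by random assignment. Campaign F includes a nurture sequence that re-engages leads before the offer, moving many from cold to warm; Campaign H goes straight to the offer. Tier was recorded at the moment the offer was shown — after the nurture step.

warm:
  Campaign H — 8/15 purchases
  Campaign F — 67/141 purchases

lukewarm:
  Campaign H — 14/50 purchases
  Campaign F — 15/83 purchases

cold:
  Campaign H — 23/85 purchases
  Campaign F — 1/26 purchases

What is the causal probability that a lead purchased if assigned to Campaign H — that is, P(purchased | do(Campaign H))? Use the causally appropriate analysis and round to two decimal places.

Engagement tier lies on the pathway campaign → engagement tier → outcome, so adjusting for it blocks the indirect effect. For the total causal effect of campaign, use the unadjusted pooled rates.
So P(outcome | do(Campaign H)) is just the pooled rate for Campaign H: 45/150 = 0.300.

0.30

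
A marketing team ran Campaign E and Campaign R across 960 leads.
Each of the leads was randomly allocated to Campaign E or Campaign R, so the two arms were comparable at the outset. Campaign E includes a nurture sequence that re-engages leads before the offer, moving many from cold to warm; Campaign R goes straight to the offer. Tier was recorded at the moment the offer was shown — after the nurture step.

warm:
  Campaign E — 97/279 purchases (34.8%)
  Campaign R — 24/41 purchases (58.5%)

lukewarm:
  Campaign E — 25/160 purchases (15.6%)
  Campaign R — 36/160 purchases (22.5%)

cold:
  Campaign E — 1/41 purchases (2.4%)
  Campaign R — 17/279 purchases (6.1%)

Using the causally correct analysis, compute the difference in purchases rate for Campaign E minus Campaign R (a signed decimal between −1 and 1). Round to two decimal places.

+0.10

Stratifying would compare campaigns among leads the campaigns themselves sorted into engagement tier groups — a form of selection on an intermediate. The unconditioned pooled rates give the total causal effect.
The causal difference is the pooled difference: 0.256 − 0.160 = +0.096.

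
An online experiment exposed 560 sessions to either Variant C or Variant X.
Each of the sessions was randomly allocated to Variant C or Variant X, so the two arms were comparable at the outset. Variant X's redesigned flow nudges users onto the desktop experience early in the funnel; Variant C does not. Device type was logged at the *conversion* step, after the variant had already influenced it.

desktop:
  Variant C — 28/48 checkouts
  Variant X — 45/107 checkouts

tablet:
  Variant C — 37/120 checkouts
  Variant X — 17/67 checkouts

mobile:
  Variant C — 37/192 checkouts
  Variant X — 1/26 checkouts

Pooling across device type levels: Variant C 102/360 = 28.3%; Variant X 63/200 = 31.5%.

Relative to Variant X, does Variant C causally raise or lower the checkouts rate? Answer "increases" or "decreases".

The stratified and pooled comparisons disagree (Variant C wins within each device type; Variant X wins overall), so the answer turns on the causal role of device type.
Device type is downstream of the variant. One should not condition on a consequence of treatment, so the overall rates are the right comparison.
Pooled: Variant C 28.3% vs Variant X 31.5%; Variant X is higher overall.

decreases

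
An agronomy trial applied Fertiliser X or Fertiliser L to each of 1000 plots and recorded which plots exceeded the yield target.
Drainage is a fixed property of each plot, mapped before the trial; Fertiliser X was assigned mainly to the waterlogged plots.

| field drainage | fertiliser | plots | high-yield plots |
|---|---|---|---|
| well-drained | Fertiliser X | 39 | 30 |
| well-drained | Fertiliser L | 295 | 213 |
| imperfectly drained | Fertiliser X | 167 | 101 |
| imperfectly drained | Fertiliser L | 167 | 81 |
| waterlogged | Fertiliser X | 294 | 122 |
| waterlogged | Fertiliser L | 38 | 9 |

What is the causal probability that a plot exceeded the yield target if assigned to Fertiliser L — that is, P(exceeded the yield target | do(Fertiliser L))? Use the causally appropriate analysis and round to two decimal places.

Within every field drainage level Fertiliser X has the higher rate, yet pooled Fertiliser L does — Simpson's reversal.
Here field drainage is a common cause — it drives both which fertiliser a case falls under and the outcome. The crude comparison mixes populations; the stratum-specific rates are the causally relevant ones.
Standardising Fertiliser L to the population field drainage mix: 0.334·213/295 + 0.334·81/167 + 0.332·9/38 = 0.482.

0.48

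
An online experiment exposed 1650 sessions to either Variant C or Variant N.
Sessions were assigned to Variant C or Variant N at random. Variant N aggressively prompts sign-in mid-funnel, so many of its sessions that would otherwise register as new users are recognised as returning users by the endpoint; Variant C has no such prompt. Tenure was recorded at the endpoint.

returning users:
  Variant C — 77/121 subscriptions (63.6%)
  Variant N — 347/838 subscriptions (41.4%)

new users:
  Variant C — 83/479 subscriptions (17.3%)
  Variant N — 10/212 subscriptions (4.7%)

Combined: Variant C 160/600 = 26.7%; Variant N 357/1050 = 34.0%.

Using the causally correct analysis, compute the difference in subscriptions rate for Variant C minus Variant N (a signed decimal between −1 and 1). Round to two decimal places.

-0.07

Because the variant influences user tenure, user tenure is a post-treatment mediator, not a confounder. Stratifying on it would bias the estimate; the causal effect is the crude pooled difference.
The causal difference is the pooled difference: 0.267 − 0.340 = -0.073.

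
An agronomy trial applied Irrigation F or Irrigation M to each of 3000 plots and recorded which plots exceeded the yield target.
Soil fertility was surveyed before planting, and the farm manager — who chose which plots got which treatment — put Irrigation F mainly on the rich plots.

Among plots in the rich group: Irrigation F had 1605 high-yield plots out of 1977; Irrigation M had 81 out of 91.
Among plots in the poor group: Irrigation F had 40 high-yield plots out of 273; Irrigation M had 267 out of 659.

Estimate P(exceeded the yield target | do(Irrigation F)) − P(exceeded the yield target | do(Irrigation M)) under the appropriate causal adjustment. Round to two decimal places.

The stratified and pooled comparisons disagree (Irrigation M wins within each soil fertility; Irrigation F wins overall), so the answer turns on the causal role of soil fertility.
Soil fertility is set before the irrigation has any effect — it is not caused by the irrigation — and it independently drives the outcome. That makes it a confounder, so the causal comparison is within soil fertility levels.
Adjusting over the population distribution of soil fertility: 0.689·(0.812−0.890) + 0.311·(0.147−0.405) = -0.134.

-0.13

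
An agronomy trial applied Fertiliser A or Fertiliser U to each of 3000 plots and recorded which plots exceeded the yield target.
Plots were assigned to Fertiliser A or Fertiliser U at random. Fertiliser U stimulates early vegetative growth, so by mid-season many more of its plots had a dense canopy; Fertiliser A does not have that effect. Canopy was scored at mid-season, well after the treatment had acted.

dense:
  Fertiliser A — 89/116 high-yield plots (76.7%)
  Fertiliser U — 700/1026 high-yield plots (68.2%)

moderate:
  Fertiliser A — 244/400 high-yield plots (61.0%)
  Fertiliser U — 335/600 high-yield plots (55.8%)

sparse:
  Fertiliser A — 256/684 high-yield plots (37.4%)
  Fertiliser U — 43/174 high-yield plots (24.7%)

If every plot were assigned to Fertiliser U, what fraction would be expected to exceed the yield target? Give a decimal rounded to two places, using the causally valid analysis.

Because the fertiliser influences mid-season canopy, mid-season canopy is a post-treatment mediator, not a confounder. Stratifying on it would bias the estimate; the causal effect is the crude pooled difference.
So P(outcome | do(Fertiliser U)) is just the pooled rate for Fertiliser U: 1078/1800 = 0.599.

0.60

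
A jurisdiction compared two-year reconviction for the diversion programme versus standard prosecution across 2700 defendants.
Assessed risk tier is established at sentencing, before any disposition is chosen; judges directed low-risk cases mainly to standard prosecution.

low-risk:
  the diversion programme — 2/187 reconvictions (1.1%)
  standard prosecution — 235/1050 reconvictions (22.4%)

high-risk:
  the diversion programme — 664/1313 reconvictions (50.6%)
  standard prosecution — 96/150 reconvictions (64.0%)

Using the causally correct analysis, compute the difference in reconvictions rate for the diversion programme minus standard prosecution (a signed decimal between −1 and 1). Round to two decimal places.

-0.17

the diversion programme is lower inside every assessed risk tier stratum but standard prosecution is lower in aggregate. Whether to stratify depends on how assessed risk tier relates to the disposition.
The imbalance in assessed risk tier arose from how defendants were allocated, not from anything the disposition did; and assessed risk tier independently affects the outcome. The pooled gap is confounded — condition on assessed risk tier.
Adjusting over the population distribution of assessed risk tier: 0.458·(0.011−0.224) + 0.542·(0.506−0.640) = -0.170.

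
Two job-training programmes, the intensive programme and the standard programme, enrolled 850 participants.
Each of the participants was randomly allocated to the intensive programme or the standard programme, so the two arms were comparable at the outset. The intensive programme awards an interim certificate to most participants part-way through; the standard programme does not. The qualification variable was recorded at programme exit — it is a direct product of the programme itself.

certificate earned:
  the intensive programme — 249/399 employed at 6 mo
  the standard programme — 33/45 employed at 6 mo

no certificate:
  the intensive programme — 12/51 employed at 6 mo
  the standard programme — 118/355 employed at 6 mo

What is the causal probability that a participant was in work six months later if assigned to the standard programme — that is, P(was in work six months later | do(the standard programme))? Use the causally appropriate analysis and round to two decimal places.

0.38

Qualification attained during the programme here is a post-treatment variable shaped by the programme; conditioning on it would introduce bias rather than remove it. The overall comparison is the causal one.
So P(outcome | do(the standard programme)) is just the pooled rate for the standard programme: 151/400 = 0.378.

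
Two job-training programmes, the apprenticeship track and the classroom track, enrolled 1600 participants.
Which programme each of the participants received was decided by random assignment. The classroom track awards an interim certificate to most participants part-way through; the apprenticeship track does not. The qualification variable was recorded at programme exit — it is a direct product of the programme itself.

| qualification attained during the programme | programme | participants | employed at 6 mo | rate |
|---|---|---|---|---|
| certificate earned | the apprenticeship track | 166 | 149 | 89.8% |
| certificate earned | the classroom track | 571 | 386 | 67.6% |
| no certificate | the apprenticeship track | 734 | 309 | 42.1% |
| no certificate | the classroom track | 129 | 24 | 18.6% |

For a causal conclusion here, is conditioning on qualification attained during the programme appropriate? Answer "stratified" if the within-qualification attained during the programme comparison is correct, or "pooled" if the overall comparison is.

pooled

The qualification attained during the programme-specific comparison favours the apprenticeship track throughout, but the pooled figures favour the classroom track. The question is whether to condition on qualification attained during the programme.
Because the programme influences qualification attained during the programme, qualification attained during the programme is a post-treatment mediator, not a confounder. Stratifying on it would bias the estimate; the causal effect is the crude pooled difference.
Pooled: the apprenticeship track 50.9% vs the classroom track 58.6%; the classroom track is higher overall.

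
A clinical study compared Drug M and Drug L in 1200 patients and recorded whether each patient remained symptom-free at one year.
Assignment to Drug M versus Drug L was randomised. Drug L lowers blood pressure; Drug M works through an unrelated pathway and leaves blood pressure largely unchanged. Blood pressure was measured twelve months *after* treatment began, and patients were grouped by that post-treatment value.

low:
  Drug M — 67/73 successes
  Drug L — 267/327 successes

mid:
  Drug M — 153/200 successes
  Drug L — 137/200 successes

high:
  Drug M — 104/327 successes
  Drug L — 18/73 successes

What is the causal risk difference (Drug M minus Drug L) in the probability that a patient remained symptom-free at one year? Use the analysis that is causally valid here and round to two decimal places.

The blood pressure-specific comparison favours Drug M throughout, but the pooled figures favour Drug L. The question is whether to condition on blood pressure.
Because the drug influences blood pressure, blood pressure is a post-treatment mediator, not a confounder. Stratifying on it would bias the estimate; the causal effect is the crude pooled difference.
The causal difference is the pooled difference: 0.540 − 0.703 = -0.163.

-0.16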